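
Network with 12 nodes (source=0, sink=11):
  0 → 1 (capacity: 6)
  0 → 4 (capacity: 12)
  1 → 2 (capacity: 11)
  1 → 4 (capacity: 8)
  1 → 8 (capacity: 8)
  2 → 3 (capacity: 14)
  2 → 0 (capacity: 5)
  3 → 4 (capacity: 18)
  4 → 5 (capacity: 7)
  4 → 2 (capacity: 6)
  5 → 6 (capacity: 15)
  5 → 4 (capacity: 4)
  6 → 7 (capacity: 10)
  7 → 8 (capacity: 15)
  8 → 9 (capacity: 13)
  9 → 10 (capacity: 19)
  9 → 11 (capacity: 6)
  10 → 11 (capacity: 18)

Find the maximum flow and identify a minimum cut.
Max flow = 13, Min cut edges: (8,9)

Maximum flow: 13
Minimum cut: (8,9)
Partition: S = [0, 1, 2, 3, 4, 5, 6, 7, 8], T = [9, 10, 11]

Max-flow min-cut theorem verified: both equal 13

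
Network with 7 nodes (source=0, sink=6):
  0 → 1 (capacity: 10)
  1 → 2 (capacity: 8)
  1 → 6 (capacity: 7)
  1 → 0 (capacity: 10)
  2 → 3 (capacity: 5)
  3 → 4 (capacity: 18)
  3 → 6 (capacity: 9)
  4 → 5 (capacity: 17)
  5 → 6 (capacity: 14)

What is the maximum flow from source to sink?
Maximum flow = 10

Max flow: 10

Flow assignment:
  0 → 1: 10/10
  1 → 2: 3/8
  1 → 6: 7/7
  2 → 3: 3/5
  3 → 6: 3/9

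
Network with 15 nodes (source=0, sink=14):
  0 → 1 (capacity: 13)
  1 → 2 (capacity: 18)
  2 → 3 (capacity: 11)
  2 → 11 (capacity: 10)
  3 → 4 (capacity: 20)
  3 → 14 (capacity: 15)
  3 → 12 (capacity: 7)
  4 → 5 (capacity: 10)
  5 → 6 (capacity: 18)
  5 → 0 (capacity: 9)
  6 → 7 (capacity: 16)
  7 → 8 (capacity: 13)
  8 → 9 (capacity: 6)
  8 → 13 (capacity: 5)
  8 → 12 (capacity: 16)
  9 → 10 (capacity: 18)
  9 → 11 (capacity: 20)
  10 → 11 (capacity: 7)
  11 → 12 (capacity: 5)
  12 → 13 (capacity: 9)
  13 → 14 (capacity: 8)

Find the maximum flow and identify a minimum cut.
Max flow = 13, Min cut edges: (0,1)

Maximum flow: 13
Minimum cut: (0,1)
Partition: S = [0], T = [1, 2, 3, 4, 5, 6, 7, 8, 9, 10, 11, 12, 13, 14]

Max-flow min-cut theorem verified: both equal 13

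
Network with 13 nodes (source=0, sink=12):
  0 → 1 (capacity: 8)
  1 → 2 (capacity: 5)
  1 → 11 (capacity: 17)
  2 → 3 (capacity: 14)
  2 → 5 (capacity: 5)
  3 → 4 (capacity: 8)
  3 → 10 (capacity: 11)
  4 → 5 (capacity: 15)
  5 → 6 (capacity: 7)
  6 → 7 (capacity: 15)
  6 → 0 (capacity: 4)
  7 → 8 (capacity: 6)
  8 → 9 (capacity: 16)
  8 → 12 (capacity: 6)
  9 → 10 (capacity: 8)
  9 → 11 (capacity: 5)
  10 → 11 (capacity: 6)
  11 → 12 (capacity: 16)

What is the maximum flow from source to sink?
Maximum flow = 8

Max flow: 8

Flow assignment:
  0 → 1: 8/8
  1 → 11: 8/17
  11 → 12: 8/16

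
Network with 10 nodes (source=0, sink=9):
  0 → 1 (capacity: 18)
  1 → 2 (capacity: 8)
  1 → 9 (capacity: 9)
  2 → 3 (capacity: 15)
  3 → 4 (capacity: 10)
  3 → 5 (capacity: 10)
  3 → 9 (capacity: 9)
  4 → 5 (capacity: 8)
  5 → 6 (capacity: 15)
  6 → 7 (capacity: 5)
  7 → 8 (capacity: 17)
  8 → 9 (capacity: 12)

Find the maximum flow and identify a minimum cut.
Max flow = 17, Min cut edges: (1,2), (1,9)

Maximum flow: 17
Minimum cut: (1,2), (1,9)
Partition: S = [0, 1], T = [2, 3, 4, 5, 6, 7, 8, 9]

Max-flow min-cut theorem verified: both equal 17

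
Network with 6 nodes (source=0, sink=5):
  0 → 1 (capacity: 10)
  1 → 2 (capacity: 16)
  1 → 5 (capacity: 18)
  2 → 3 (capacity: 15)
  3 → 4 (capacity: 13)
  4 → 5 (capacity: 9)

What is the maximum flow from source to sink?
Maximum flow = 10

Max flow: 10

Flow assignment:
  0 → 1: 10/10
  1 → 5: 10/18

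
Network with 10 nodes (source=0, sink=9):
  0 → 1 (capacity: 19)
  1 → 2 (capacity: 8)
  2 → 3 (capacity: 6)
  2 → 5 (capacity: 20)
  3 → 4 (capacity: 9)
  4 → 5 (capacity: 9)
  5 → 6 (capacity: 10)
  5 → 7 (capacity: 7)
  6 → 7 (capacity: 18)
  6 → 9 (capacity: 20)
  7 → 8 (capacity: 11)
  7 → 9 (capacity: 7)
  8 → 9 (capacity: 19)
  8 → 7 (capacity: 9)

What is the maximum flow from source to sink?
Maximum flow = 8

Max flow: 8

Flow assignment:
  0 → 1: 8/19
  1 → 2: 8/8
  2 → 5: 8/20
  5 → 6: 8/10
  6 → 9: 8/20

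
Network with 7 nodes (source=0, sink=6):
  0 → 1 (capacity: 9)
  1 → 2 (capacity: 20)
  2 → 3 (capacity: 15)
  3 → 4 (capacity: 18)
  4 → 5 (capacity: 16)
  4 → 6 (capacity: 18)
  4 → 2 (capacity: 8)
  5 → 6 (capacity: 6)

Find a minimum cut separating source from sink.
Min cut value = 9, edges: (0,1)

Min cut value: 9
Partition: S = [0], T = [1, 2, 3, 4, 5, 6]
Cut edges: (0,1)

By max-flow min-cut theorem, max flow = min cut = 9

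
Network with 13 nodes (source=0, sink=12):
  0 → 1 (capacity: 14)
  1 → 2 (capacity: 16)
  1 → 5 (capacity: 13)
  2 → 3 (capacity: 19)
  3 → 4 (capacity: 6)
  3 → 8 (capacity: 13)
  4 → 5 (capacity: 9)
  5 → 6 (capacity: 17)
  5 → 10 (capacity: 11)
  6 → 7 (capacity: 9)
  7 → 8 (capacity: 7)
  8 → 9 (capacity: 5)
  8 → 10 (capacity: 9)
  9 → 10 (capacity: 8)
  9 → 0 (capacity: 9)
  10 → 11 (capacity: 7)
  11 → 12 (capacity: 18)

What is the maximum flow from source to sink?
Maximum flow = 7

Max flow: 7

Flow assignment:
  0 → 1: 10/14
  1 → 2: 1/16
  1 → 5: 9/13
  2 → 3: 1/19
  3 → 8: 1/13
  5 → 6: 2/17
  5 → 10: 7/11
  6 → 7: 2/9
  7 → 8: 2/7
  8 → 9: 3/5
  9 → 0: 3/9
  10 → 11: 7/7
  11 → 12: 7/18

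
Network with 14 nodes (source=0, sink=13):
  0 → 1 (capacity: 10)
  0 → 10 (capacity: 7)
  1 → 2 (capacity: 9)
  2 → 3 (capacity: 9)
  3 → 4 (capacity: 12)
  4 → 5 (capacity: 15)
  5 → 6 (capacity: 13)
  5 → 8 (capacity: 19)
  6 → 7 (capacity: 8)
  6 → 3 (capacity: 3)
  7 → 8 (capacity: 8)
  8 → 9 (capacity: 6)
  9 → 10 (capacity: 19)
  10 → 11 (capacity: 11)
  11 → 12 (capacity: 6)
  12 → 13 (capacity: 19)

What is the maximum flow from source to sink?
Maximum flow = 6

Max flow: 6

Flow assignment:
  0 → 1: 6/10
  1 → 2: 6/9
  2 → 3: 6/9
  3 → 4: 6/12
  4 → 5: 6/15
  5 → 8: 6/19
  8 → 9: 6/6
  9 → 10: 6/19
  10 → 11: 6/11
  11 → 12: 6/6
  12 → 13: 6/19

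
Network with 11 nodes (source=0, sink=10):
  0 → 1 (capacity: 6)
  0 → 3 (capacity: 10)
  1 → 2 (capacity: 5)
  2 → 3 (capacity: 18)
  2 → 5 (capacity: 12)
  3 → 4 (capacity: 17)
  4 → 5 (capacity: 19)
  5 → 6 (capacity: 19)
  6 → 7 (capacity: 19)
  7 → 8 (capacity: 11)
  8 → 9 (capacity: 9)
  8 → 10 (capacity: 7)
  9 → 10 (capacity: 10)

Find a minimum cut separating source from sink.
Min cut value = 11, edges: (7,8)

Min cut value: 11
Partition: S = [0, 1, 2, 3, 4, 5, 6, 7], T = [8, 9, 10]
Cut edges: (7,8)

By max-flow min-cut theorem, max flow = min cut = 11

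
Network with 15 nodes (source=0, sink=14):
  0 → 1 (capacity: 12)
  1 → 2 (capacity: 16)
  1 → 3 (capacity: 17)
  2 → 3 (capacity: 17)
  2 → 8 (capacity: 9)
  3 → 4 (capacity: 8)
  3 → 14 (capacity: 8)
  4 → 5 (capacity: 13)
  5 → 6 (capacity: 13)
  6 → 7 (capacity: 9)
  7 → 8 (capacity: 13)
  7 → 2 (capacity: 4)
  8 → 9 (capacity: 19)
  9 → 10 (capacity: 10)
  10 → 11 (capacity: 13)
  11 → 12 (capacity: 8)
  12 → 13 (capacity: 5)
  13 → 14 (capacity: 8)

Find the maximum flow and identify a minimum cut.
Max flow = 12, Min cut edges: (0,1)

Maximum flow: 12
Minimum cut: (0,1)
Partition: S = [0], T = [1, 2, 3, 4, 5, 6, 7, 8, 9, 10, 11, 12, 13, 14]

Max-flow min-cut theorem verified: both equal 12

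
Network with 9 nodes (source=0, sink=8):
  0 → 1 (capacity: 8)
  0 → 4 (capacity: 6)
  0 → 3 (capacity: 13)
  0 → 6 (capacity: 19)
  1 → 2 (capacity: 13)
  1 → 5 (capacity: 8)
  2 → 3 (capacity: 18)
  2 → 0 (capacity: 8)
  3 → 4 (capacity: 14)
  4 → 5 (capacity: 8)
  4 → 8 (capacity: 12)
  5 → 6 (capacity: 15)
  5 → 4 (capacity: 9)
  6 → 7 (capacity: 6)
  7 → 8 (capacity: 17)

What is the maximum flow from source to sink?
Maximum flow = 18

Max flow: 18

Flow assignment:
  0 → 3: 12/13
  0 → 6: 6/19
  3 → 4: 12/14
  4 → 8: 12/12
  6 → 7: 6/6
  7 → 8: 6/17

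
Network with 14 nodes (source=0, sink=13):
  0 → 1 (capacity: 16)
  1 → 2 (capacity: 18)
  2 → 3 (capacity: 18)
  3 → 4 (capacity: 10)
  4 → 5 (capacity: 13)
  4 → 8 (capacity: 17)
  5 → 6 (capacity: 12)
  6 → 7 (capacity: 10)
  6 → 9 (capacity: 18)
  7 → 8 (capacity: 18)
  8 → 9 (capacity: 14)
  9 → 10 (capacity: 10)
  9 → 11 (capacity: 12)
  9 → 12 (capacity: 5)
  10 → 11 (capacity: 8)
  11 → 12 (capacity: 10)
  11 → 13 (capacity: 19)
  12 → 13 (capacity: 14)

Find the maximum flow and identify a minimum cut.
Max flow = 10, Min cut edges: (3,4)

Maximum flow: 10
Minimum cut: (3,4)
Partition: S = [0, 1, 2, 3], T = [4, 5, 6, 7, 8, 9, 10, 11, 12, 13]

Max-flow min-cut theorem verified: both equal 10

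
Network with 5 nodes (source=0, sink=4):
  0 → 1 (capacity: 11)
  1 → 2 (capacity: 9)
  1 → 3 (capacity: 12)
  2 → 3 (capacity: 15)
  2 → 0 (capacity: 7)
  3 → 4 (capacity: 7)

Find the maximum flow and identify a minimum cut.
Max flow = 7, Min cut edges: (3,4)

Maximum flow: 7
Minimum cut: (3,4)
Partition: S = [0, 1, 2, 3], T = [4]

Max-flow min-cut theorem verified: both equal 7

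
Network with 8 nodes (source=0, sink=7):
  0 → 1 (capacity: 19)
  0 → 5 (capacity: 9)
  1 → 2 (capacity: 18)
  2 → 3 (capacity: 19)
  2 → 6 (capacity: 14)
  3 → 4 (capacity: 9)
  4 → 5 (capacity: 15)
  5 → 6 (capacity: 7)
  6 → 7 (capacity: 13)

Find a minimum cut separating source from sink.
Min cut value = 13, edges: (6,7)

Min cut value: 13
Partition: S = [0, 1, 2, 3, 4, 5, 6], T = [7]
Cut edges: (6,7)

By max-flow min-cut theorem, max flow = min cut = 13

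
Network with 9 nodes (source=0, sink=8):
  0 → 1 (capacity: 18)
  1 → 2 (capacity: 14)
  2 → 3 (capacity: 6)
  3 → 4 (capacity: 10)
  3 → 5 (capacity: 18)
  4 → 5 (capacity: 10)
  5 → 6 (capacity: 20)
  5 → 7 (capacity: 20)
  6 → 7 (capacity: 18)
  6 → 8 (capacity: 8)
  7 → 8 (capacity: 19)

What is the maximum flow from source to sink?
Maximum flow = 6

Max flow: 6

Flow assignment:
  0 → 1: 6/18
  1 → 2: 6/14
  2 → 3: 6/6
  3 → 5: 6/18
  5 → 6: 6/20
  6 → 8: 6/8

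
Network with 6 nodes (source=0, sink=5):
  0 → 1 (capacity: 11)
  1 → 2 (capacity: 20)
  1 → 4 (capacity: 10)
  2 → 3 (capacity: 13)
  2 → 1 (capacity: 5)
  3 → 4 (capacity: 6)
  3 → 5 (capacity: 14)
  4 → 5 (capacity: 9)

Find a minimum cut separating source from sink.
Min cut value = 11, edges: (0,1)

Min cut value: 11
Partition: S = [0], T = [1, 2, 3, 4, 5]
Cut edges: (0,1)

By max-flow min-cut theorem, max flow = min cut = 11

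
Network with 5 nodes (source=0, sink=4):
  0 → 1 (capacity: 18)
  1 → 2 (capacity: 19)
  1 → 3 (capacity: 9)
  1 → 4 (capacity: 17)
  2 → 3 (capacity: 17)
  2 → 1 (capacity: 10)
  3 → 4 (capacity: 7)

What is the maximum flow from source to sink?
Maximum flow = 18

Max flow: 18

Flow assignment:
  0 → 1: 18/18
  1 → 3: 1/9
  1 → 4: 17/17
  3 → 4: 1/7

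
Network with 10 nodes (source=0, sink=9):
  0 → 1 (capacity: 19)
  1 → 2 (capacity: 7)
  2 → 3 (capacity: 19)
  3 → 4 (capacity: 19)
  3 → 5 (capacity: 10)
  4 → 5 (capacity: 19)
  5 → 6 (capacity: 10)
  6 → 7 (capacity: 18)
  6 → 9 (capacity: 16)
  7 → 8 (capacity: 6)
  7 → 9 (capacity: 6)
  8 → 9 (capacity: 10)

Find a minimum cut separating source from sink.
Min cut value = 7, edges: (1,2)

Min cut value: 7
Partition: S = [0, 1], T = [2, 3, 4, 5, 6, 7, 8, 9]
Cut edges: (1,2)

By max-flow min-cut theorem, max flow = min cut = 7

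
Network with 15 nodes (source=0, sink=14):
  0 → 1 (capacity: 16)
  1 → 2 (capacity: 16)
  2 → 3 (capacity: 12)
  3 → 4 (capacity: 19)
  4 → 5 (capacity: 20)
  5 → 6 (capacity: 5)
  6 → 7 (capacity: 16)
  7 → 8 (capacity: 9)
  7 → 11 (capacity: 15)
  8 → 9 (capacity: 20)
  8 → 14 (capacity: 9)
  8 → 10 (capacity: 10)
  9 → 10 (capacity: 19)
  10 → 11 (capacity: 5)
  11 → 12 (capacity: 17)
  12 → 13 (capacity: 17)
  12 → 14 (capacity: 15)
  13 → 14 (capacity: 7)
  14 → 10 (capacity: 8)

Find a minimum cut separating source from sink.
Min cut value = 5, edges: (5,6)

Min cut value: 5
Partition: S = [0, 1, 2, 3, 4, 5], T = [6, 7, 8, 9, 10, 11, 12, 13, 14]
Cut edges: (5,6)

By max-flow min-cut theorem, max flow = min cut = 5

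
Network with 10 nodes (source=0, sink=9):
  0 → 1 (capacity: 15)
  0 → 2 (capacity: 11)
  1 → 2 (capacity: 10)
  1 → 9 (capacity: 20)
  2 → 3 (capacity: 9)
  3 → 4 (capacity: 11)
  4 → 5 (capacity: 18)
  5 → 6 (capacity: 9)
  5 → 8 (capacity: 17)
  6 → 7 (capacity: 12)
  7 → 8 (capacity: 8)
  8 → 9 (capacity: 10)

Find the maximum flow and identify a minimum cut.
Max flow = 24, Min cut edges: (0,1), (2,3)

Maximum flow: 24
Minimum cut: (0,1), (2,3)
Partition: S = [0, 2], T = [1, 3, 4, 5, 6, 7, 8, 9]

Max-flow min-cut theorem verified: both equal 24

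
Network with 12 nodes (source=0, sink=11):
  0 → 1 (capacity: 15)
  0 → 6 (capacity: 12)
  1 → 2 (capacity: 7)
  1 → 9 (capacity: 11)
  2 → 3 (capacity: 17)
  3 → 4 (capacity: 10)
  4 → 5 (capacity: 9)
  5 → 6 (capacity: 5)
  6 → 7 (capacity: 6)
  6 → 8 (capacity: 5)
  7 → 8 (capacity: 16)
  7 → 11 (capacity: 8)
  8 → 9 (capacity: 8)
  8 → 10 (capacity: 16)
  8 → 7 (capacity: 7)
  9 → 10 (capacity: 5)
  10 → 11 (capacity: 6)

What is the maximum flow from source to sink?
Maximum flow = 14

Max flow: 14

Flow assignment:
  0 → 1: 10/15
  0 → 6: 4/12
  1 → 2: 5/7
  1 → 9: 5/11
  2 → 3: 5/17
  3 → 4: 5/10
  4 → 5: 5/9
  5 → 6: 5/5
  6 → 7: 6/6
  6 → 8: 3/5
  7 → 11: 8/8
  8 → 10: 1/16
  8 → 7: 2/7
  9 → 10: 5/5
  10 → 11: 6/6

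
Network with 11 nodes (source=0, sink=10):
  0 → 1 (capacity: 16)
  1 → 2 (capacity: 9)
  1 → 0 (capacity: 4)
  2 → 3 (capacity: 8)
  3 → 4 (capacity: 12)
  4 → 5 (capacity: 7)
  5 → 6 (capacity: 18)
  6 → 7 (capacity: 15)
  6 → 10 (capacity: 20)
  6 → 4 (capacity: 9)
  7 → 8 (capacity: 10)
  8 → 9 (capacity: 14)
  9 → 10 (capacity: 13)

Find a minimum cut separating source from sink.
Min cut value = 7, edges: (4,5)

Min cut value: 7
Partition: S = [0, 1, 2, 3, 4], T = [5, 6, 7, 8, 9, 10]
Cut edges: (4,5)

By max-flow min-cut theorem, max flow = min cut = 7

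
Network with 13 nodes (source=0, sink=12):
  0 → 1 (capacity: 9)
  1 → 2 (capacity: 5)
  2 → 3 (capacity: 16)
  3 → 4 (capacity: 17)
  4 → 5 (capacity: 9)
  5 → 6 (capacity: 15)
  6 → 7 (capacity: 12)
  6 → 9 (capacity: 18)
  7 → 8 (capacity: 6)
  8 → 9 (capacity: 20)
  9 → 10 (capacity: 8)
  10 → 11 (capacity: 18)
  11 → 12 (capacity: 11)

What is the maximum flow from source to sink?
Maximum flow = 5

Max flow: 5

Flow assignment:
  0 → 1: 5/9
  1 → 2: 5/5
  2 → 3: 5/16
  3 → 4: 5/17
  4 → 5: 5/9
  5 → 6: 5/15
  6 → 9: 5/18
  9 → 10: 5/8
  10 → 11: 5/18
  11 → 12: 5/11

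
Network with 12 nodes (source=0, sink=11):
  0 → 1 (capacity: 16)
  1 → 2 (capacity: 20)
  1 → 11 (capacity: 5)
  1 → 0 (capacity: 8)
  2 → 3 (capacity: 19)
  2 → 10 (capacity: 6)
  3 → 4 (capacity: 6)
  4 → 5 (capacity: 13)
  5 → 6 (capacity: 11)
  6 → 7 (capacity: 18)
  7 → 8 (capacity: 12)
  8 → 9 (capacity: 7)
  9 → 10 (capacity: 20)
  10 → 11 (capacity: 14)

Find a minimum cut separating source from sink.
Min cut value = 16, edges: (0,1)

Min cut value: 16
Partition: S = [0], T = [1, 2, 3, 4, 5, 6, 7, 8, 9, 10, 11]
Cut edges: (0,1)

By max-flow min-cut theorem, max flow = min cut = 16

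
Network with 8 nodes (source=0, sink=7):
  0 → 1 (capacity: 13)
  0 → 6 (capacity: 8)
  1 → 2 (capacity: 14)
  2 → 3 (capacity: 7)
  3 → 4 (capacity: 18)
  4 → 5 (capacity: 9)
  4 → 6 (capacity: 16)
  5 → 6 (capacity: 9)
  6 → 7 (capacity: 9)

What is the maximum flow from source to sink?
Maximum flow = 9

Max flow: 9

Flow assignment:
  0 → 1: 7/13
  0 → 6: 2/8
  1 → 2: 7/14
  2 → 3: 7/7
  3 → 4: 7/18
  4 → 6: 7/16
  6 → 7: 9/9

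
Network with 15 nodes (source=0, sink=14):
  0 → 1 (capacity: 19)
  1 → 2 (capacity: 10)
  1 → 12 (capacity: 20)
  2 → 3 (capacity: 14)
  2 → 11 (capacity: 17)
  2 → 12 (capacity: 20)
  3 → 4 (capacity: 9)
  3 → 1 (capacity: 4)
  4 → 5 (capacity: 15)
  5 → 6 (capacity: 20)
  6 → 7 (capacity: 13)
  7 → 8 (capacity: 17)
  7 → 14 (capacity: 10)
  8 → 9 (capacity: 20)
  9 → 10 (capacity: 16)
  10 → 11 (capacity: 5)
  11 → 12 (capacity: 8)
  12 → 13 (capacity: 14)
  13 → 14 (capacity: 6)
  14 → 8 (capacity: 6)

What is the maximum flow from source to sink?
Maximum flow = 15

Max flow: 15

Flow assignment:
  0 → 1: 15/19
  1 → 2: 9/10
  1 → 12: 6/20
  2 → 3: 9/14
  3 → 4: 9/9
  4 → 5: 9/15
  5 → 6: 9/20
  6 → 7: 9/13
  7 → 14: 9/10
  12 → 13: 6/14
  13 → 14: 6/6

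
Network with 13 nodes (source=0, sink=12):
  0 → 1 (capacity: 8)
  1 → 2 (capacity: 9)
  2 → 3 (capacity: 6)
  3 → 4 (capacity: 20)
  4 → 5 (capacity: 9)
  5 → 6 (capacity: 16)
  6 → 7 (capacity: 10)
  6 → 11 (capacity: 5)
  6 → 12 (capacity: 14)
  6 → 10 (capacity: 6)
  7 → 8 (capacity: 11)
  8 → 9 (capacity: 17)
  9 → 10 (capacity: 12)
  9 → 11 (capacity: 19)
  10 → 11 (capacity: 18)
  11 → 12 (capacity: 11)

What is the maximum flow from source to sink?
Maximum flow = 6

Max flow: 6

Flow assignment:
  0 → 1: 6/8
  1 → 2: 6/9
  2 → 3: 6/6
  3 → 4: 6/20
  4 → 5: 6/9
  5 → 6: 6/16
  6 → 12: 6/14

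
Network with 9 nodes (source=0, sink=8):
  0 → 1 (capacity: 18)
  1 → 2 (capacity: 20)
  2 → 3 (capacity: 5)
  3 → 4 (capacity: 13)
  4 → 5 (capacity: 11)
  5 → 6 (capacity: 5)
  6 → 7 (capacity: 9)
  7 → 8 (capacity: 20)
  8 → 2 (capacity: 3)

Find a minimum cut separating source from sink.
Min cut value = 5, edges: (5,6)

Min cut value: 5
Partition: S = [0, 1, 2, 3, 4, 5], T = [6, 7, 8]
Cut edges: (5,6)

By max-flow min-cut theorem, max flow = min cut = 5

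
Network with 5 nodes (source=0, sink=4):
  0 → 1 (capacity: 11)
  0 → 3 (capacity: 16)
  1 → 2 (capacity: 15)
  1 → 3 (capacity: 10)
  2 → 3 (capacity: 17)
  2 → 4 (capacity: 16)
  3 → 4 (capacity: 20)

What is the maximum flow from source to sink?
Maximum flow = 27

Max flow: 27

Flow assignment:
  0 → 1: 11/11
  0 → 3: 16/16
  1 → 2: 11/15
  2 → 4: 11/16
  3 → 4: 16/20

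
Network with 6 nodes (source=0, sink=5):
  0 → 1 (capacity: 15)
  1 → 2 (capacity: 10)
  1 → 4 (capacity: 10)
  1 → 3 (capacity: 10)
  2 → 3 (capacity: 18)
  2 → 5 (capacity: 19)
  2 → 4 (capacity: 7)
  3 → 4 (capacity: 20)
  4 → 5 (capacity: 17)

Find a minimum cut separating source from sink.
Min cut value = 15, edges: (0,1)

Min cut value: 15
Partition: S = [0], T = [1, 2, 3, 4, 5]
Cut edges: (0,1)

By max-flow min-cut theorem, max flow = min cut = 15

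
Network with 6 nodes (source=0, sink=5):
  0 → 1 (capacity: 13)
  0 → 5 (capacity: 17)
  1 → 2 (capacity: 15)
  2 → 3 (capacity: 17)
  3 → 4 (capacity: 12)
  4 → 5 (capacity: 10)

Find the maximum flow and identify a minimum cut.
Max flow = 27, Min cut edges: (0,5), (4,5)

Maximum flow: 27
Minimum cut: (0,5), (4,5)
Partition: S = [0, 1, 2, 3, 4], T = [5]

Max-flow min-cut theorem verified: both equal 27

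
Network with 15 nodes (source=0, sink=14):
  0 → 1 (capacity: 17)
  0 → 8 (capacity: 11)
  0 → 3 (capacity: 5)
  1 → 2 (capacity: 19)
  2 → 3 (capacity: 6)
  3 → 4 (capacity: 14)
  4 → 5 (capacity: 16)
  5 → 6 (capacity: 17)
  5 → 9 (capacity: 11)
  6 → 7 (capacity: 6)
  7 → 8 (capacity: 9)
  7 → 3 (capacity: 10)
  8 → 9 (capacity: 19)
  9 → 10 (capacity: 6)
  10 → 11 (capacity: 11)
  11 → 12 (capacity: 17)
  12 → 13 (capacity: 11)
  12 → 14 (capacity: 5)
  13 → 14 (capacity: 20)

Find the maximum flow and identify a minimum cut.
Max flow = 6, Min cut edges: (9,10)

Maximum flow: 6
Minimum cut: (9,10)
Partition: S = [0, 1, 2, 3, 4, 5, 6, 7, 8, 9], T = [10, 11, 12, 13, 14]

Max-flow min-cut theorem verified: both equal 6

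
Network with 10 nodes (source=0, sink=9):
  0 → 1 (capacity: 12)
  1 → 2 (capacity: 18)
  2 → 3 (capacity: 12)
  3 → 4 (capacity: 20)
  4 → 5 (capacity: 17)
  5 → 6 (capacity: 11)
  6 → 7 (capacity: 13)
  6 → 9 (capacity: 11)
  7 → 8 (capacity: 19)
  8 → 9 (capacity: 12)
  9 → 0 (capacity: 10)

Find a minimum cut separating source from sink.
Min cut value = 11, edges: (5,6)

Min cut value: 11
Partition: S = [0, 1, 2, 3, 4, 5], T = [6, 7, 8, 9]
Cut edges: (5,6)

By max-flow min-cut theorem, max flow = min cut = 11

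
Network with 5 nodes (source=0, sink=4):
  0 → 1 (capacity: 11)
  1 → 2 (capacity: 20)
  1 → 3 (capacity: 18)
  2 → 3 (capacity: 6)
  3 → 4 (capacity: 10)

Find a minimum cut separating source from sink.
Min cut value = 10, edges: (3,4)

Min cut value: 10
Partition: S = [0, 1, 2, 3], T = [4]
Cut edges: (3,4)

By max-flow min-cut theorem, max flow = min cut = 10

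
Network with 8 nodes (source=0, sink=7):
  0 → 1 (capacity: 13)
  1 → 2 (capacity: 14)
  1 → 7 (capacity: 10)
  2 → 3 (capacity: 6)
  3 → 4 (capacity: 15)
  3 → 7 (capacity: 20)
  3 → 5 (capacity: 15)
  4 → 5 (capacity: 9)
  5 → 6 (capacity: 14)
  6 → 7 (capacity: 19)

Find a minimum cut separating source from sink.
Min cut value = 13, edges: (0,1)

Min cut value: 13
Partition: S = [0], T = [1, 2, 3, 4, 5, 6, 7]
Cut edges: (0,1)

By max-flow min-cut theorem, max flow = min cut = 13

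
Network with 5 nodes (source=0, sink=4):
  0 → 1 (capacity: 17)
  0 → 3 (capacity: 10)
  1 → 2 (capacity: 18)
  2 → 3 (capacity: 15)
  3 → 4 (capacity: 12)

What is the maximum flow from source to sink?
Maximum flow = 12

Max flow: 12

Flow assignment:
  0 → 1: 12/17
  1 → 2: 12/18
  2 → 3: 12/15
  3 → 4: 12/12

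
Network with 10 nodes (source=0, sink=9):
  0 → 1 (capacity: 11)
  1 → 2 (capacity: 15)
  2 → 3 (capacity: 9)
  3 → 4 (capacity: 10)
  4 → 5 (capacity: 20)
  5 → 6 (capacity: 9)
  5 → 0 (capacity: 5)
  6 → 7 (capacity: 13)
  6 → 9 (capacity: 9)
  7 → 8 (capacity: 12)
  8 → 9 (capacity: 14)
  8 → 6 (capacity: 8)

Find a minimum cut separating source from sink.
Min cut value = 9, edges: (5,6)

Min cut value: 9
Partition: S = [0, 1, 2, 3, 4, 5], T = [6, 7, 8, 9]
Cut edges: (5,6)

By max-flow min-cut theorem, max flow = min cut = 9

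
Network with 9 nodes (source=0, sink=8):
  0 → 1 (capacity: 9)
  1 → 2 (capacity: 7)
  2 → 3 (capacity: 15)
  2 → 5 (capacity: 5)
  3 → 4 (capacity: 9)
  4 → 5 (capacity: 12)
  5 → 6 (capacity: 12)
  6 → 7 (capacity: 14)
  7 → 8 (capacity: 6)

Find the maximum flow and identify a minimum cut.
Max flow = 6, Min cut edges: (7,8)

Maximum flow: 6
Minimum cut: (7,8)
Partition: S = [0, 1, 2, 3, 4, 5, 6, 7], T = [8]

Max-flow min-cut theorem verified: both equal 6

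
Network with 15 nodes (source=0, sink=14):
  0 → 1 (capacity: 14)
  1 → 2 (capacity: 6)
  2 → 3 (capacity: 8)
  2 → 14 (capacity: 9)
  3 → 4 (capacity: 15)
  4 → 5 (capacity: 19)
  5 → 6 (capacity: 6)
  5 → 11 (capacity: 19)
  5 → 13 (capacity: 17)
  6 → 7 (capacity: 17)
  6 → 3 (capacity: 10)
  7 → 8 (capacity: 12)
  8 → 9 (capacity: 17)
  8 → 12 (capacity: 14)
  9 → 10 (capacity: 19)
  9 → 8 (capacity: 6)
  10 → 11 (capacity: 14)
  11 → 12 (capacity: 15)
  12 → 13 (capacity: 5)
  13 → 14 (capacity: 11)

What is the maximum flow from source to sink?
Maximum flow = 6

Max flow: 6

Flow assignment:
  0 → 1: 6/14
  1 → 2: 6/6
  2 → 14: 6/9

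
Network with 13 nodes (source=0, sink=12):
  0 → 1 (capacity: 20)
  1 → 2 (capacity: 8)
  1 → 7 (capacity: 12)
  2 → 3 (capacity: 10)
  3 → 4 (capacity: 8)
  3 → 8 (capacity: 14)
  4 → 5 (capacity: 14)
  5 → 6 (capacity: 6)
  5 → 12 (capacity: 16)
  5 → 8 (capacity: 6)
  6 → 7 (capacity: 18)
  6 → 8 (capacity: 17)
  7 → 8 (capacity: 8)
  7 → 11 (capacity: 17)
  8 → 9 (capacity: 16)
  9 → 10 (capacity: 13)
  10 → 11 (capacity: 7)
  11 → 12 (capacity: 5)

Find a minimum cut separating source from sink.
Min cut value = 13, edges: (3,4), (11,12)

Min cut value: 13
Partition: S = [0, 1, 2, 3, 6, 7, 8, 9, 10, 11], T = [4, 5, 12]
Cut edges: (3,4), (11,12)

By max-flow min-cut theorem, max flow = min cut = 13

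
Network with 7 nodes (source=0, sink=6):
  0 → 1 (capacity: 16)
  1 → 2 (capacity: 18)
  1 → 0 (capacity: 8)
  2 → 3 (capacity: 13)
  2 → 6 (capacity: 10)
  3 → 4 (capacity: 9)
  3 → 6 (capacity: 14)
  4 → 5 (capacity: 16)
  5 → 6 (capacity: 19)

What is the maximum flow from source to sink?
Maximum flow = 16

Max flow: 16

Flow assignment:
  0 → 1: 16/16
  1 → 2: 16/18
  2 → 3: 6/13
  2 → 6: 10/10
  3 → 6: 6/14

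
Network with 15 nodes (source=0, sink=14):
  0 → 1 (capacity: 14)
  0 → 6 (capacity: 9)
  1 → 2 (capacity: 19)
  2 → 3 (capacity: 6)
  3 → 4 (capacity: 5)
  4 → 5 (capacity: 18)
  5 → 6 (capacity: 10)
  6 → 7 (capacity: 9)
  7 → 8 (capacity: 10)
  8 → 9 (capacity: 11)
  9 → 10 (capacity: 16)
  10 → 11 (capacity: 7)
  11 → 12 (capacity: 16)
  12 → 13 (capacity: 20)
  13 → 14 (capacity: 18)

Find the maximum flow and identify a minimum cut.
Max flow = 7, Min cut edges: (10,11)

Maximum flow: 7
Minimum cut: (10,11)
Partition: S = [0, 1, 2, 3, 4, 5, 6, 7, 8, 9, 10], T = [11, 12, 13, 14]

Max-flow min-cut theorem verified: both equal 7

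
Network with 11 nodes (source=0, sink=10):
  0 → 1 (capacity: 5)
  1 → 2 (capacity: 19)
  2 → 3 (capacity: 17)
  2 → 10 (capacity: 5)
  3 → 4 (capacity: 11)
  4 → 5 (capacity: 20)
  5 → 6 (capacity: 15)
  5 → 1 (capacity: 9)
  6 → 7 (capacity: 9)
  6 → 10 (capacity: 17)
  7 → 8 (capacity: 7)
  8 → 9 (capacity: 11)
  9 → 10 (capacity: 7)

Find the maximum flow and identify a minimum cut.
Max flow = 5, Min cut edges: (0,1)

Maximum flow: 5
Minimum cut: (0,1)
Partition: S = [0], T = [1, 2, 3, 4, 5, 6, 7, 8, 9, 10]

Max-flow min-cut theorem verified: both equal 5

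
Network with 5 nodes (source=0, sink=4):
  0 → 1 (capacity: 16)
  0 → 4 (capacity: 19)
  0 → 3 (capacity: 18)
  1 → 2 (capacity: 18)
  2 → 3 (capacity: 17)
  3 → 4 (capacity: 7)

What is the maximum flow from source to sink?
Maximum flow = 26

Max flow: 26

Flow assignment:
  0 → 1: 7/16
  0 → 4: 19/19
  1 → 2: 7/18
  2 → 3: 7/17
  3 → 4: 7/7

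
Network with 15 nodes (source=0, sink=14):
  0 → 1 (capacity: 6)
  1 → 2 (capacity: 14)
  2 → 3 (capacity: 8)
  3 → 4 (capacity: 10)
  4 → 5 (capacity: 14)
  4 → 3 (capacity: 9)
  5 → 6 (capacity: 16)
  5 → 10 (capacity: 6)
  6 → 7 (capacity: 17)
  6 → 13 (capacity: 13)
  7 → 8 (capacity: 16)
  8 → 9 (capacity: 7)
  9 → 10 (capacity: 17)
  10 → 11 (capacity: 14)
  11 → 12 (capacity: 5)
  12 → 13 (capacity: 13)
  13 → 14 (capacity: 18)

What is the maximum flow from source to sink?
Maximum flow = 6

Max flow: 6

Flow assignment:
  0 → 1: 6/6
  1 → 2: 6/14
  2 → 3: 6/8
  3 → 4: 6/10
  4 → 5: 6/14
  5 → 6: 6/16
  6 → 13: 6/13
  13 → 14: 6/18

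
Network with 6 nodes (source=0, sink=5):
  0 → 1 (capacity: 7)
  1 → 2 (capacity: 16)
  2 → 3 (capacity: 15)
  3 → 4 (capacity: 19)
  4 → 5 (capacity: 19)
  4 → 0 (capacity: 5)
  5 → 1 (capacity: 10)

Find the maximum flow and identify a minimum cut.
Max flow = 7, Min cut edges: (0,1)

Maximum flow: 7
Minimum cut: (0,1)
Partition: S = [0], T = [1, 2, 3, 4, 5]

Max-flow min-cut theorem verified: both equal 7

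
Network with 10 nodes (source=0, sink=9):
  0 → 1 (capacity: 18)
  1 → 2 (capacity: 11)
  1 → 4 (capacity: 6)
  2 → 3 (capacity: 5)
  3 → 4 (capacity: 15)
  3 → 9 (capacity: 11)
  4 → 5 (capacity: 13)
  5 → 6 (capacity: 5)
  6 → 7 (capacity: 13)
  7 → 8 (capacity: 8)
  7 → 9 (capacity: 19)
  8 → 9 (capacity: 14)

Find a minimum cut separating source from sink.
Min cut value = 10, edges: (2,3), (5,6)

Min cut value: 10
Partition: S = [0, 1, 2, 4, 5], T = [3, 6, 7, 8, 9]
Cut edges: (2,3), (5,6)

By max-flow min-cut theorem, max flow = min cut = 10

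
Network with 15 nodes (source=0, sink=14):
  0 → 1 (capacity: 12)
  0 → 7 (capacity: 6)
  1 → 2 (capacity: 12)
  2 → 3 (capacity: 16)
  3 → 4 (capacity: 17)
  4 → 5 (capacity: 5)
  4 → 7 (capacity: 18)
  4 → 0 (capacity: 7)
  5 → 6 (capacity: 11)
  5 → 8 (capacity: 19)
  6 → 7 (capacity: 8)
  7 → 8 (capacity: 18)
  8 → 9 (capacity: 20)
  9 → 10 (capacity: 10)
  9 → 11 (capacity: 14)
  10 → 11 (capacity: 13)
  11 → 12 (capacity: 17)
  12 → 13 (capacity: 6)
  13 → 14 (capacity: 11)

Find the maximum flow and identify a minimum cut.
Max flow = 6, Min cut edges: (12,13)

Maximum flow: 6
Minimum cut: (12,13)
Partition: S = [0, 1, 2, 3, 4, 5, 6, 7, 8, 9, 10, 11, 12], T = [13, 14]

Max-flow min-cut theorem verified: both equal 6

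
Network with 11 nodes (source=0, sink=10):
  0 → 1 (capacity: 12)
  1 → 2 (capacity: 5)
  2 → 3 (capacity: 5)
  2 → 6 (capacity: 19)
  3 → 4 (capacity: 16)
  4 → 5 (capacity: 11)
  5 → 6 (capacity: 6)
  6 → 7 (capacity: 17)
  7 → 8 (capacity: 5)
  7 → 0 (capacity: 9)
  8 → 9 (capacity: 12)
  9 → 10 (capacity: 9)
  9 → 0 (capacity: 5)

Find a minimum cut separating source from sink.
Min cut value = 5, edges: (7,8)

Min cut value: 5
Partition: S = [0, 1, 2, 3, 4, 5, 6, 7], T = [8, 9, 10]
Cut edges: (7,8)

By max-flow min-cut theorem, max flow = min cut = 5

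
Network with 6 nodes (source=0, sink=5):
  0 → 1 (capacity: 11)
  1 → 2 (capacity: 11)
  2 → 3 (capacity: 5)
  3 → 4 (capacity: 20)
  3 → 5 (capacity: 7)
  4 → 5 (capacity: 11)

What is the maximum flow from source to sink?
Maximum flow = 5

Max flow: 5

Flow assignment:
  0 → 1: 5/11
  1 → 2: 5/11
  2 → 3: 5/5
  3 → 5: 5/7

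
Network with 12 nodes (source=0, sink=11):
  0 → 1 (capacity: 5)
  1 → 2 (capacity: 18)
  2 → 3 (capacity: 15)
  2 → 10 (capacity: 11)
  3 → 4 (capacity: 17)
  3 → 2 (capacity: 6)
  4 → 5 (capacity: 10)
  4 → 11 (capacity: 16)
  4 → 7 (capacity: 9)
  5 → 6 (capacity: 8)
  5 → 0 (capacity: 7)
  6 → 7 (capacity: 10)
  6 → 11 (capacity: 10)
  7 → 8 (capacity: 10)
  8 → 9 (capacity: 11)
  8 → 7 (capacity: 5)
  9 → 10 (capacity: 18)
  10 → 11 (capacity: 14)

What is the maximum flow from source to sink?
Maximum flow = 5

Max flow: 5

Flow assignment:
  0 → 1: 5/5
  1 → 2: 5/18
  2 → 10: 5/11
  10 → 11: 5/14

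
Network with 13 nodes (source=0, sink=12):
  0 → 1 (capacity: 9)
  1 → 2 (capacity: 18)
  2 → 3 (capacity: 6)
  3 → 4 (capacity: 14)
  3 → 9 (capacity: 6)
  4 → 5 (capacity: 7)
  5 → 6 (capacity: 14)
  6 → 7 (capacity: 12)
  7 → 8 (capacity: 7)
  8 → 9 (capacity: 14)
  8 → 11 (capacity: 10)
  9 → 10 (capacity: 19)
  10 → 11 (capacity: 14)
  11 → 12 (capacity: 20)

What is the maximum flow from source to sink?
Maximum flow = 6

Max flow: 6

Flow assignment:
  0 → 1: 6/9
  1 → 2: 6/18
  2 → 3: 6/6
  3 → 9: 6/6
  9 → 10: 6/19
  10 → 11: 6/14
  11 → 12: 6/20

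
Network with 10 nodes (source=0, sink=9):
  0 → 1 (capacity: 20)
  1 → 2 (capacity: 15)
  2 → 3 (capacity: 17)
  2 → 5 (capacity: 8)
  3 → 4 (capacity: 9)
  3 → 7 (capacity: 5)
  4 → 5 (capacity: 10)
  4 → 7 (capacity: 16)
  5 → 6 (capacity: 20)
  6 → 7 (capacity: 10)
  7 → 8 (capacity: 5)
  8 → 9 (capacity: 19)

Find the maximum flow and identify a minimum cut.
Max flow = 5, Min cut edges: (7,8)

Maximum flow: 5
Minimum cut: (7,8)
Partition: S = [0, 1, 2, 3, 4, 5, 6, 7], T = [8, 9]

Max-flow min-cut theorem verified: both equal 5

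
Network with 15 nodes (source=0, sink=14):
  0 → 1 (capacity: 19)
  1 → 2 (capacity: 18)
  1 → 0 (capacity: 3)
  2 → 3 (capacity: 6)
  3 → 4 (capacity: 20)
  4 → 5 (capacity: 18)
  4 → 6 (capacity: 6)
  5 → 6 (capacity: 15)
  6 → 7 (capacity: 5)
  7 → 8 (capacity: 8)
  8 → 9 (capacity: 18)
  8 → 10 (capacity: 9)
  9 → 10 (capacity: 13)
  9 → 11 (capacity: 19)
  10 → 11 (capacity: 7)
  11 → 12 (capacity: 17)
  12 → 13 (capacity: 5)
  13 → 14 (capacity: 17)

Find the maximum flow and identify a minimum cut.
Max flow = 5, Min cut edges: (12,13)

Maximum flow: 5
Minimum cut: (12,13)
Partition: S = [0, 1, 2, 3, 4, 5, 6, 7, 8, 9, 10, 11, 12], T = [13, 14]

Max-flow min-cut theorem verified: both equal 5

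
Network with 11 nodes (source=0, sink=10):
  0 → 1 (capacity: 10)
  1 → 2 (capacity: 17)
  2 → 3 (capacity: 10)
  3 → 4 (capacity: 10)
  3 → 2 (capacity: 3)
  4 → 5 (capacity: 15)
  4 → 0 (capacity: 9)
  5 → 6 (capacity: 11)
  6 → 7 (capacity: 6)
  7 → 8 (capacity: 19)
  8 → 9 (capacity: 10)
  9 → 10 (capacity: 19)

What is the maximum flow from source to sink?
Maximum flow = 6

Max flow: 6

Flow assignment:
  0 → 1: 10/10
  1 → 2: 10/17
  2 → 3: 10/10
  3 → 4: 10/10
  4 → 5: 6/15
  4 → 0: 4/9
  5 → 6: 6/11
  6 → 7: 6/6
  7 → 8: 6/19
  8 → 9: 6/10
  9 → 10: 6/19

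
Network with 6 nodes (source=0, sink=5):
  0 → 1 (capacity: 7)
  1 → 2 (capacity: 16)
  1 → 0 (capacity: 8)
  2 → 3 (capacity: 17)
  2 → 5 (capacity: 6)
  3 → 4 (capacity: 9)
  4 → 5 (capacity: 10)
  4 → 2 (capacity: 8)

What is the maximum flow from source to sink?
Maximum flow = 7

Max flow: 7

Flow assignment:
  0 → 1: 7/7
  1 → 2: 7/16
  2 → 3: 1/17
  2 → 5: 6/6
  3 → 4: 1/9
  4 → 5: 1/10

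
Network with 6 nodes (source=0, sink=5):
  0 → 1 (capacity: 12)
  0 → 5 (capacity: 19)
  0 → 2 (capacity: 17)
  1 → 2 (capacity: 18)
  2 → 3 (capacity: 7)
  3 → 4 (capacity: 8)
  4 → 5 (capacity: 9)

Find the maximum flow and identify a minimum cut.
Max flow = 26, Min cut edges: (0,5), (2,3)

Maximum flow: 26
Minimum cut: (0,5), (2,3)
Partition: S = [0, 1, 2], T = [3, 4, 5]

Max-flow min-cut theorem verified: both equal 26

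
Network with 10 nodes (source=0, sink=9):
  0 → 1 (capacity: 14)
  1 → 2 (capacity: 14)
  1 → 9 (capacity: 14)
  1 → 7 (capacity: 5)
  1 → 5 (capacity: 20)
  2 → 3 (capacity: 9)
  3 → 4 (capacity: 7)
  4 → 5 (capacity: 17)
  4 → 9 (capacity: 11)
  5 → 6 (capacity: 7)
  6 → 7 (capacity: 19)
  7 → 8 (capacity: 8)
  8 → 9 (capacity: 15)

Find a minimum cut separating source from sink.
Min cut value = 14, edges: (0,1)

Min cut value: 14
Partition: S = [0], T = [1, 2, 3, 4, 5, 6, 7, 8, 9]
Cut edges: (0,1)

By max-flow min-cut theorem, max flow = min cut = 14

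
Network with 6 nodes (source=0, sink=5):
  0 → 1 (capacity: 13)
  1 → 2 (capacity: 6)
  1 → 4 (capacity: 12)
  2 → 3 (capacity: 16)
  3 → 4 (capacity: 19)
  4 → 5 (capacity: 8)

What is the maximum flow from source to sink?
Maximum flow = 8

Max flow: 8

Flow assignment:
  0 → 1: 8/13
  1 → 2: 1/6
  1 → 4: 7/12
  2 → 3: 1/16
  3 → 4: 1/19
  4 → 5: 8/8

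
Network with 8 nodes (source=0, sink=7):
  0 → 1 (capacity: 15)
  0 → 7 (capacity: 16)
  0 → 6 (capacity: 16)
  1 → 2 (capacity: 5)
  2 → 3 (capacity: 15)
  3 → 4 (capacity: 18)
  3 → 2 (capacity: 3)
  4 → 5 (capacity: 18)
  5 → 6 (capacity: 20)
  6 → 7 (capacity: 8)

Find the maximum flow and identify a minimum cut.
Max flow = 24, Min cut edges: (0,7), (6,7)

Maximum flow: 24
Minimum cut: (0,7), (6,7)
Partition: S = [0, 1, 2, 3, 4, 5, 6], T = [7]

Max-flow min-cut theorem verified: both equal 24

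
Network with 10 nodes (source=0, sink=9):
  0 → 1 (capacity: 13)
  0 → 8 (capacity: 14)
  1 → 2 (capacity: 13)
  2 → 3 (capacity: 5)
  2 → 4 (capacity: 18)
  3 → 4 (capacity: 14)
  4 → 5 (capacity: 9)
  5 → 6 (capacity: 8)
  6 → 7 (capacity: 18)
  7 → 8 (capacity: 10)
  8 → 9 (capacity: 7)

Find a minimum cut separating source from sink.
Min cut value = 7, edges: (8,9)

Min cut value: 7
Partition: S = [0, 1, 2, 3, 4, 5, 6, 7, 8], T = [9]
Cut edges: (8,9)

By max-flow min-cut theorem, max flow = min cut = 7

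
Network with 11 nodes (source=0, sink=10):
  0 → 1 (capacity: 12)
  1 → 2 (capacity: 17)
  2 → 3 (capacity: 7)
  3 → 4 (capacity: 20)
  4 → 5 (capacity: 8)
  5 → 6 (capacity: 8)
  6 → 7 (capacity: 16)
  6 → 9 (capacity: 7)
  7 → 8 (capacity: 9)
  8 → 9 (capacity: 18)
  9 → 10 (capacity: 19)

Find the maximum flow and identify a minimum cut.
Max flow = 7, Min cut edges: (2,3)

Maximum flow: 7
Minimum cut: (2,3)
Partition: S = [0, 1, 2], T = [3, 4, 5, 6, 7, 8, 9, 10]

Max-flow min-cut theorem verified: both equal 7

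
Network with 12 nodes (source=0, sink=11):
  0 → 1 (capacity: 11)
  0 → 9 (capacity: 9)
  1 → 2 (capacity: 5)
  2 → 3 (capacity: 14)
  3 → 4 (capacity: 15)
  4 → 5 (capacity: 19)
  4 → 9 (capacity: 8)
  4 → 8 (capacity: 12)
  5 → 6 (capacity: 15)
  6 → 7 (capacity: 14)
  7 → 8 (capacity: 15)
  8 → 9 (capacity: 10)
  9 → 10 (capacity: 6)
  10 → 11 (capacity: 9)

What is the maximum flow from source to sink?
Maximum flow = 6

Max flow: 6

Flow assignment:
  0 → 1: 5/11
  0 → 9: 1/9
  1 → 2: 5/5
  2 → 3: 5/14
  3 → 4: 5/15
  4 → 9: 5/8
  9 → 10: 6/6
  10 → 11: 6/9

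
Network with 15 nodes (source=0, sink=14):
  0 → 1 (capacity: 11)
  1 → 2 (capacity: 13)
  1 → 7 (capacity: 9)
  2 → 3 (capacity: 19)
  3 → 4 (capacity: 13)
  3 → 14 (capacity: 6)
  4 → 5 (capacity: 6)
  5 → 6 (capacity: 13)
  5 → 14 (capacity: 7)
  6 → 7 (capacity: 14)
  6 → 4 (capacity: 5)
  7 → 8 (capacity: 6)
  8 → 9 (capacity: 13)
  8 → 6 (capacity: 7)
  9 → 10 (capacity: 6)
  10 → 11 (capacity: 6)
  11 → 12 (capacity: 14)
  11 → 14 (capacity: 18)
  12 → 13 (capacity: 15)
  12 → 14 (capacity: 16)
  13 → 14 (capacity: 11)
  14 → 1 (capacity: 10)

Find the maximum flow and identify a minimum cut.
Max flow = 11, Min cut edges: (0,1)

Maximum flow: 11
Minimum cut: (0,1)
Partition: S = [0], T = [1, 2, 3, 4, 5, 6, 7, 8, 9, 10, 11, 12, 13, 14]

Max-flow min-cut theorem verified: both equal 11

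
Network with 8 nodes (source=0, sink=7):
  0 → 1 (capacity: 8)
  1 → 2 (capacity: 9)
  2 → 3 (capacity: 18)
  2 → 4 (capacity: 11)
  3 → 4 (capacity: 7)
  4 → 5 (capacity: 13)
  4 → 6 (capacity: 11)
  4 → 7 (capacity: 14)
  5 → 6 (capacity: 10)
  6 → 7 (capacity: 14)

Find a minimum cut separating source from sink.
Min cut value = 8, edges: (0,1)

Min cut value: 8
Partition: S = [0], T = [1, 2, 3, 4, 5, 6, 7]
Cut edges: (0,1)

By max-flow min-cut theorem, max flow = min cut = 8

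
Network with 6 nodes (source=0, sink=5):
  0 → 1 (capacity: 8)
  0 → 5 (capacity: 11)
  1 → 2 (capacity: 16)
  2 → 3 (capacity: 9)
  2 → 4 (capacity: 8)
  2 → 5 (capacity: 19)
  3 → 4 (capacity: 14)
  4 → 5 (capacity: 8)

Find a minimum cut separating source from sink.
Min cut value = 19, edges: (0,1), (0,5)

Min cut value: 19
Partition: S = [0], T = [1, 2, 3, 4, 5]
Cut edges: (0,1), (0,5)

By max-flow min-cut theorem, max flow = min cut = 19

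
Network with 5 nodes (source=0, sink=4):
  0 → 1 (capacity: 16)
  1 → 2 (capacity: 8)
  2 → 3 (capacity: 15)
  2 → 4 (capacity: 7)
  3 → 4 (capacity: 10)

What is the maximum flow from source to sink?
Maximum flow = 8

Max flow: 8

Flow assignment:
  0 → 1: 8/16
  1 → 2: 8/8
  2 → 3: 1/15
  2 → 4: 7/7
  3 → 4: 1/10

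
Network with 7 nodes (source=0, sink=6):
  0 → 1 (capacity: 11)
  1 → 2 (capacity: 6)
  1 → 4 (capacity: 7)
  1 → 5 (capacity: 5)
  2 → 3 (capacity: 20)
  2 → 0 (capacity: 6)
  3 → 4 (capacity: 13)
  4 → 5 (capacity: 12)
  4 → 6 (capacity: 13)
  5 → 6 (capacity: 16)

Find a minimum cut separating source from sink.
Min cut value = 11, edges: (0,1)

Min cut value: 11
Partition: S = [0], T = [1, 2, 3, 4, 5, 6]
Cut edges: (0,1)

By max-flow min-cut theorem, max flow = min cut = 11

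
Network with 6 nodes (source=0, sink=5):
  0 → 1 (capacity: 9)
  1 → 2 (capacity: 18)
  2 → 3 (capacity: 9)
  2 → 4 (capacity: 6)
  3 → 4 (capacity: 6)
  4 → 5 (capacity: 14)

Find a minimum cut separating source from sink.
Min cut value = 9, edges: (0,1)

Min cut value: 9
Partition: S = [0], T = [1, 2, 3, 4, 5]
Cut edges: (0,1)

By max-flow min-cut theorem, max flow = min cut = 9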